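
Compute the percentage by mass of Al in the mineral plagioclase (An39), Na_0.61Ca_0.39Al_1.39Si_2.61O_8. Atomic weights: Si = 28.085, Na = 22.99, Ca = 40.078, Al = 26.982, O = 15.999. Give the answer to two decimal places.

Formula mass = 0.61·22.99 + 0.39·40.078 + 1.39·26.982 + 2.61·28.085 + 8·15.999 = 268.453 g/mol, of which 37.505 g is Al.
So Al makes up 37.505/268.453 = 0.1397 of the mass, i.e. 13.97%.

13.97 mass %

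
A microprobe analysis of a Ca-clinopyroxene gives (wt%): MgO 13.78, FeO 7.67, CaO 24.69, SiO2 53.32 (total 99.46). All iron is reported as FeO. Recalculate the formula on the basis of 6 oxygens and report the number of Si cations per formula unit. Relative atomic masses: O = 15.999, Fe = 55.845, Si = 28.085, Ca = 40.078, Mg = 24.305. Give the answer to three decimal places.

1.999 Si apfu

MgO: 13.78/40.304 = 0.34190 mol → 0.34190 mol Mg, 0.34190 mol O.
FeO: 7.67/71.844 = 0.10676 mol → 0.10676 mol Fe, 0.10676 mol O.
CaO: 24.69/56.077 = 0.44029 mol → 0.44029 mol Ca, 0.44029 mol O.
SiO2: 53.32/60.083 = 0.88744 mol → 0.88744 mol Si, 1.77488 mol O.
Total oxygen = 2.66383 mol. Normalization factor = 6/2.66383 = 2.25240.
Si per 6 O = 0.88744 × 2.25240 = 1.999.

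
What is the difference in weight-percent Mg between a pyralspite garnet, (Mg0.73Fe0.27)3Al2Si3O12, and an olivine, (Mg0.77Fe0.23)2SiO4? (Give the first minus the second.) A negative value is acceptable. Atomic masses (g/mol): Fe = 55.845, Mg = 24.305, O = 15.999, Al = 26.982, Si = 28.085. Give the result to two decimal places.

First mineral: 53.228 g Mg in 428.669 g formula = 12.42 wt% Mg.
Second mineral: 37.430 g Mg in 155.199 g formula = 24.12 wt% Mg.
12.42% − 24.12% gives a difference of -11.70 percentage points.

-11.70 percentage points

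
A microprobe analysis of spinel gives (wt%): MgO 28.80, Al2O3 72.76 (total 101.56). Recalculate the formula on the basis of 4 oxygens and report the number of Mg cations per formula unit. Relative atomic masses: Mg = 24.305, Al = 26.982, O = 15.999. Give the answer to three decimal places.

1.001 Mg apfu

MgO: 28.80/40.304 = 0.71457 mol → 0.71457 mol Mg, 0.71457 mol O.
Al2O3: 72.76/101.961 = 0.71361 mol → 1.42722 mol Al, 2.14083 mol O.
Total oxygen = 2.85540 mol. Normalization factor = 4/2.85540 = 1.40085.
Mg per 4 O = 0.71457 × 1.40085 = 1.001.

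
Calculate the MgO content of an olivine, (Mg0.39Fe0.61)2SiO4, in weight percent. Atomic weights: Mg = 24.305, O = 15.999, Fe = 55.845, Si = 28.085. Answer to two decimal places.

Formula mass = 179.170 g/mol.
0.78 Mg → 0.7800 mol MgO per formula unit; M(MgO) = 40.304, so MgO mass = 31.437 g.
31.437/179.170 × 100 = 17.55 wt%.

17.55 wt%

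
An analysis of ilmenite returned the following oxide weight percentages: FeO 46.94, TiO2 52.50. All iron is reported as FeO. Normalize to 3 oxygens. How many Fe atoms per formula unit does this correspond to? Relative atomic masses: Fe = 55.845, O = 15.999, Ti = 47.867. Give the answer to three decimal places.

FeO: 46.94/71.844 = 0.65336 mol → 0.65336 mol Fe, 0.65336 mol O.
TiO2: 52.50/79.865 = 0.65736 mol → 0.65736 mol Ti, 1.31472 mol O.
Total oxygen = 1.96808 mol. Normalization factor = 3/1.96808 = 1.52433.
Fe per 3 O = 0.65336 × 1.52433 = 0.996.

0.996 Fe apfu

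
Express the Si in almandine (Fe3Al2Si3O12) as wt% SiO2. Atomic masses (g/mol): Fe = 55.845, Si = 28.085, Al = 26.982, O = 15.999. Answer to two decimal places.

36.21 wt%

M(Fe3Al2Si3O12) = 497.742 g/mol; M(SiO2) = 60.083 g/mol.
Moles SiO2 per formula unit = 3 Si ÷ 1 = 3.0000.
SiO2 fraction = (3.0000 × 60.083) / 497.742 = 180.249/497.742 = 0.3621.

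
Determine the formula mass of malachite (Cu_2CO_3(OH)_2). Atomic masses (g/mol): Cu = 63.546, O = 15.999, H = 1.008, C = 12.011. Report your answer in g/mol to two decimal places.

The formula mass is the sum 2×63.546 + 1×12.011 + 5×15.999 + 2×1.008.

221.11 g/mol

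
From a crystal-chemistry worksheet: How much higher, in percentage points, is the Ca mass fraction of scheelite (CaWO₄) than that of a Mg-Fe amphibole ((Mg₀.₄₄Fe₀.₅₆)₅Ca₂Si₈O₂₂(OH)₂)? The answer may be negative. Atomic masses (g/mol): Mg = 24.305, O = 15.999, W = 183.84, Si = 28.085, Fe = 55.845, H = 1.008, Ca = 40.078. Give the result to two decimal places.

First mineral: 40.078 g Ca in 287.914 g formula = 13.92 wt% Ca.
Second mineral: 80.156 g Ca in 900.665 g formula = 8.90 wt% Ca.
13.92% − 8.90% gives a difference of 5.02 percentage points.

5.02 percentage points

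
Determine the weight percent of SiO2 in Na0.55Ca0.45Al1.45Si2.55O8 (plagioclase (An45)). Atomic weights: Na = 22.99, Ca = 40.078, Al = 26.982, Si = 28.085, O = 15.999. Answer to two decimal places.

56.87 wt%

Molar mass of Na0.55Ca0.45Al1.45Si2.55O8 = 0.55·22.99 + 0.45·40.078 + 1.45·26.982 + 2.55·28.085 + 8·15.999 = 269.412 g/mol.
Each formula unit contains 2.55 Si, equivalent to 2.55/1 = 2.5500 mol SiO2.
M(SiO2) = 1×28.085 + 2×15.999 = 60.083 g/mol.
Mass of SiO2 per formula unit = 2.5500 × 60.083 = 153.212 g.
SiO2 wt% = 153.212 / 269.412 × 100 = 56.87%.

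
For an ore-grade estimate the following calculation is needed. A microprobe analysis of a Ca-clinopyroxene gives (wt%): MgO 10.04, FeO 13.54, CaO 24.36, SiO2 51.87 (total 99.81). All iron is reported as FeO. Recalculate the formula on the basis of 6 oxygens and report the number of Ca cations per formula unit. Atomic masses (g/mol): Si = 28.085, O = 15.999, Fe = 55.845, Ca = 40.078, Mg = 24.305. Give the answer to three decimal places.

MgO: 10.04/40.304 = 0.24911 mol → 0.24911 mol Mg, 0.24911 mol O.
FeO: 13.54/71.844 = 0.18846 mol → 0.18846 mol Fe, 0.18846 mol O.
CaO: 24.36/56.077 = 0.43440 mol → 0.43440 mol Ca, 0.43440 mol O.
SiO2: 51.87/60.083 = 0.86331 mol → 0.86331 mol Si, 1.72662 mol O.
Total oxygen = 2.59859 mol. Normalization factor = 6/2.59859 = 2.30894.
Ca per 6 O = 0.43440 × 2.30894 = 1.003.

1.003 Ca apfu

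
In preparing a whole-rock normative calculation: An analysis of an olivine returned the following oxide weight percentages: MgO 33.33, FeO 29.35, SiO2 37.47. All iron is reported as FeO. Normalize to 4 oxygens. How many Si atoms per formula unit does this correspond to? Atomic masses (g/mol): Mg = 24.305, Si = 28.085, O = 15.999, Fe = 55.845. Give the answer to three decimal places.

1.005 Si apfu

MgO: 33.33/40.304 = 0.82697 mol → 0.82697 mol Mg, 0.82697 mol O.
FeO: 29.35/71.844 = 0.40852 mol → 0.40852 mol Fe, 0.40852 mol O.
SiO2: 37.47/60.083 = 0.62364 mol → 0.62364 mol Si, 1.24728 mol O.
Total oxygen = 2.48277 mol. Normalization factor = 4/2.48277 = 1.61110.
Si per 4 O = 0.62364 × 1.61110 = 1.005.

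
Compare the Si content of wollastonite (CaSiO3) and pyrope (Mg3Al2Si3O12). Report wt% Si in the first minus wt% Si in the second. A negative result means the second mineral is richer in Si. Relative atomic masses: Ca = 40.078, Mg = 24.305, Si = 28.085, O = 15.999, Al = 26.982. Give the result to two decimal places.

3.28 percentage points

First mineral: 28.085 g Si in 116.160 g formula = 24.18 wt% Si.
Second mineral: 84.255 g Si in 403.122 g formula = 20.90 wt% Si.
24.18% − 20.90% gives a difference of 3.28 percentage points.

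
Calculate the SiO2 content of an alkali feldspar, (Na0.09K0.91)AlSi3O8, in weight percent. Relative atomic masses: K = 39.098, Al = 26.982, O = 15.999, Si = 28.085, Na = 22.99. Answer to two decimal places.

Formula mass = 276.877 g/mol.
3 Si → 3.0000 mol SiO2 per formula unit; M(SiO2) = 60.083, so SiO2 mass = 180.249 g.
180.249/276.877 × 100 = 65.10 wt%.

65.10 wt%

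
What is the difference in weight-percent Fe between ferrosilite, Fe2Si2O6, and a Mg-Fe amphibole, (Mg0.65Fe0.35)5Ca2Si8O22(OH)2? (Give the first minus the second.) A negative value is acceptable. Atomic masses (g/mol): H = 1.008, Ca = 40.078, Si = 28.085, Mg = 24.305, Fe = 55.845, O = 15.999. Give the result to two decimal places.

Fe in Fe2Si2O6: molar mass 263.854 g/mol; 2×55.845 = 111.690 g → 42.33 wt%.
Fe in (Mg0.65Fe0.35)5Ca2Si8O22(OH)2: molar mass 867.548 g/mol; 1.75×55.845 = 97.729 g → 11.26 wt%.
Difference = 42.33 − 11.26 = 31.07 percentage points.

31.07 percentage points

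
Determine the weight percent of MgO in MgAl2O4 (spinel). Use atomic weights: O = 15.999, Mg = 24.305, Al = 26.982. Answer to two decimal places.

28.33 wt%

M(MgAl2O4) = 142.265 g/mol; M(MgO) = 40.304 g/mol.
Moles MgO per formula unit = 1 Mg ÷ 1 = 1.0000.
MgO fraction = (1.0000 × 40.304) / 142.265 = 40.304/142.265 = 0.2833.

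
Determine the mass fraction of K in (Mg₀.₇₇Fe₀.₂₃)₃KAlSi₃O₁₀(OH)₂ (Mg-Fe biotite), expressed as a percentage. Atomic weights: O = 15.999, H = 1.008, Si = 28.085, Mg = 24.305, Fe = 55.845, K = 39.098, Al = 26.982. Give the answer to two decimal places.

8.91 wt%

Formula mass = 2.31*24.305 + 0.69*55.845 + 1*39.098 + 1*26.982 + 3*28.085 + 12*15.999 + 2*1.008 = 439.017 g/mol, of which 39.098 g is K.
So K makes up 39.098/439.017 = 0.0891 of the mass, i.e. 8.91%.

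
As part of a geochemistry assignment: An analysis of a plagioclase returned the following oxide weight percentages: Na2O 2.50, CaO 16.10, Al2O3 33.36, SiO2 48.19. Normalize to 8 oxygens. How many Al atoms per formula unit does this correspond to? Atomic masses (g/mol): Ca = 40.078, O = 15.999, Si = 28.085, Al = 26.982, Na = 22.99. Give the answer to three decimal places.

1.797 Al apfu

Na2O: 2.50/61.979 = 0.04034 mol → 0.08068 mol Na, 0.04034 mol O.
CaO: 16.10/56.077 = 0.28711 mol → 0.28711 mol Ca, 0.28711 mol O.
Al2O3: 33.36/101.961 = 0.32718 mol → 0.65436 mol Al, 0.98154 mol O.
SiO2: 48.19/60.083 = 0.80206 mol → 0.80206 mol Si, 1.60412 mol O.
Total oxygen = 2.91311 mol. Normalization factor = 8/2.91311 = 2.74621.
Al per 8 O = 0.65436 × 2.74621 = 1.797.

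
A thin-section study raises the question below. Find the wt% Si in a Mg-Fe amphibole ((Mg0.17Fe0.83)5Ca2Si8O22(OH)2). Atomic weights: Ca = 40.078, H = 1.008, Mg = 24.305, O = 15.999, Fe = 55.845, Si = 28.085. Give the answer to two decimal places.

Molar mass of (Mg0.17Fe0.83)5Ca2Si8O22(OH)2: 0.85*24.305 + 4.15*55.845 + 2*40.078 + 8*28.085 + 24*15.999 + 2*1.008 = 943.244 g/mol.
Mass of Si per formula unit: 8 × 28.085 = 224.680 g.
Weight fraction Si = 224.680 / 943.244 = 0.2382.

23.82 wt%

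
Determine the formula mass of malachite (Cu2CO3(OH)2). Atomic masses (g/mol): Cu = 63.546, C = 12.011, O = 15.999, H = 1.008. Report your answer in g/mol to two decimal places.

M = 2*63.546 + 1*12.011 + 5*15.999 + 2*1.008

221.11 g/mol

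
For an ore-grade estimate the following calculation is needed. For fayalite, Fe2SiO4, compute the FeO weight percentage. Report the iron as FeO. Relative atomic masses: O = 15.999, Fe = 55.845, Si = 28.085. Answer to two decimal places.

Molar mass of Fe2SiO4 = 2·55.845 + 1·28.085 + 4·15.999 = 203.771 g/mol.
Each formula unit contains 2 Fe, equivalent to 2/1 = 2.0000 mol FeO.
M(FeO) = 1×55.845 + 1×15.999 = 71.844 g/mol.
Mass of FeO per formula unit = 2.0000 × 71.844 = 143.688 g.
FeO wt% = 143.688 / 203.771 × 100 = 70.51%.

70.51 wt%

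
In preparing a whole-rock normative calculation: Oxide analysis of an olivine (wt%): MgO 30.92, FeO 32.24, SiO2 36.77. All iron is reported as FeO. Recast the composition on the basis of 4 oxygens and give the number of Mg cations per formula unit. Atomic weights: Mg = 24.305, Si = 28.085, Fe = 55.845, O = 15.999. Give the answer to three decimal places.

MgO: 30.92/40.304 = 0.76717 mol → 0.76717 mol Mg, 0.76717 mol O.
FeO: 32.24/71.844 = 0.44875 mol → 0.44875 mol Fe, 0.44875 mol O.
SiO2: 36.77/60.083 = 0.61199 mol → 0.61199 mol Si, 1.22398 mol O.
Total oxygen = 2.43990 mol. Normalization factor = 4/2.43990 = 1.63941.
Mg per 4 O = 0.76717 × 1.63941 = 1.258.

1.258 Mg apfu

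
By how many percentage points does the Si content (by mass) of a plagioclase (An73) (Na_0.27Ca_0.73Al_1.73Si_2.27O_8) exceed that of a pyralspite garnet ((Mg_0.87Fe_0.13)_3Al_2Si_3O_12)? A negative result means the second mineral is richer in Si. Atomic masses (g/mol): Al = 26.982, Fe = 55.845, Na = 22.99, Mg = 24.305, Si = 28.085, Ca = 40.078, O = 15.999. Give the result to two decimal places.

3.00 percentage points

Si in Na_0.27Ca_0.73Al_1.73Si_2.27O_8: molar mass 273.888 g/mol; 2.27×28.085 = 63.753 g → 23.28 wt%.
Si in (Mg_0.87Fe_0.13)_3Al_2Si_3O_12: molar mass 415.423 g/mol; 3×28.085 = 84.255 g → 20.28 wt%.
Difference = 23.28 − 20.28 = 3.00 percentage points.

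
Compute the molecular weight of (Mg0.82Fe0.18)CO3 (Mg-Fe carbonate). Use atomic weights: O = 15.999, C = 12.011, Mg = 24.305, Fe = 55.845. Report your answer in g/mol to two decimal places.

Mg: 0.82 × 24.305 = 19.9301
Fe: 0.18 × 55.845 = 10.0521
C: 1 × 12.011 = 12.0110
O: 3 × 15.999 = 47.9970
Summing the contributions gives the formula mass.

89.99 g/mol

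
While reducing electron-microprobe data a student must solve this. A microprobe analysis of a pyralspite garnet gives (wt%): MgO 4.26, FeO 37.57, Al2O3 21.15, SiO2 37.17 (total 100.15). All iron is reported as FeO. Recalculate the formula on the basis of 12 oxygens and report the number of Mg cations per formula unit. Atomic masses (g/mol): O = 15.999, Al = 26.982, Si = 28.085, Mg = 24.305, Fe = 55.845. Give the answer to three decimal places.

4.26 wt% MgO ÷ 40.304 g/mol = 0.10570 mol, giving 0.10570 Mg and 0.10570 O.
37.57 wt% FeO ÷ 71.844 g/mol = 0.52294 mol, giving 0.52294 Fe and 0.52294 O.
21.15 wt% Al2O3 ÷ 101.961 g/mol = 0.20743 mol, giving 0.41486 Al and 0.62229 O.
37.17 wt% SiO2 ÷ 60.083 g/mol = 0.61864 mol, giving 0.61864 Si and 1.23728 O.
Oxygen sums to 2.48821; scaling by 12/2.48821 = 4.82274 puts the formula on 12 O.
Mg: 0.10570 × 4.82274 = 0.510 atoms per formula unit.

0.510 Mg apfu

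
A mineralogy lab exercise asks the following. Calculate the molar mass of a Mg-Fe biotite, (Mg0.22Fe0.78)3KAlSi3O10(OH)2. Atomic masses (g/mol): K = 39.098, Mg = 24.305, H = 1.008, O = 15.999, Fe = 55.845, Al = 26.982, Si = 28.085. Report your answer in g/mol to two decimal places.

491.06 g/mol

Mg: 0.66 × 24.305 = 16.0413
Fe: 2.34 × 55.845 = 130.6773
K: 1 × 39.098 = 39.0980
Al: 1 × 26.982 = 26.9820
Si: 3 × 28.085 = 84.2550
O: 12 × 15.999 = 191.9880
H: 2 × 1.008 = 2.0160
Summing the contributions gives the formula mass.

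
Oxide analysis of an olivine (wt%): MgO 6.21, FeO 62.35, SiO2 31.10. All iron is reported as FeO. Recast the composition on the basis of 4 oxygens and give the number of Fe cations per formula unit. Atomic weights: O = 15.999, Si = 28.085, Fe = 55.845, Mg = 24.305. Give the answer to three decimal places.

1.687 Fe apfu

6.21 wt% MgO ÷ 40.304 g/mol = 0.15408 mol, giving 0.15408 Mg and 0.15408 O.
62.35 wt% FeO ÷ 71.844 g/mol = 0.86785 mol, giving 0.86785 Fe and 0.86785 O.
31.10 wt% SiO2 ÷ 60.083 g/mol = 0.51762 mol, giving 0.51762 Si and 1.03524 O.
Oxygen sums to 2.05717; scaling by 4/2.05717 = 1.94442 puts the formula on 4 O.
Fe: 0.86785 × 1.94442 = 1.687 atoms per formula unit.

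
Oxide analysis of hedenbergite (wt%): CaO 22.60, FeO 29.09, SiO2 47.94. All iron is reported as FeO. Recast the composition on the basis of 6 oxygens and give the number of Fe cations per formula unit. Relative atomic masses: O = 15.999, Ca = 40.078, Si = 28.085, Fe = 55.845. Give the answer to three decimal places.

22.60 wt% CaO ÷ 56.077 g/mol = 0.40302 mol, giving 0.40302 Ca and 0.40302 O.
29.09 wt% FeO ÷ 71.844 g/mol = 0.40491 mol, giving 0.40491 Fe and 0.40491 O.
47.94 wt% SiO2 ÷ 60.083 g/mol = 0.79790 mol, giving 0.79790 Si and 1.59580 O.
Oxygen sums to 2.40373; scaling by 6/2.40373 = 2.49612 puts the formula on 6 O.
Fe: 0.40491 × 2.49612 = 1.011 atoms per formula unit.

1.011 Fe apfu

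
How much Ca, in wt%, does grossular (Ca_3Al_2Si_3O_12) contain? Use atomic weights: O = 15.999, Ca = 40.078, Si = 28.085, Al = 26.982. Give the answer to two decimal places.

26.69 wt%

Molar mass of Ca_3Al_2Si_3O_12: 3*40.078 + 2*26.982 + 3*28.085 + 12*15.999 = 450.441 g/mol.
Mass of Ca per formula unit: 3 × 40.078 = 120.234 g.
Weight fraction Ca = 120.234 / 450.441 = 0.2669.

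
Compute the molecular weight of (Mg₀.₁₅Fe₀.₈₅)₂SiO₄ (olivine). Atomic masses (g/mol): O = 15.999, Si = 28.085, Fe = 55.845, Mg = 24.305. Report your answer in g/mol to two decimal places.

Mg: 0.30 × 24.305 = 7.2915
Fe: 1.70 × 55.845 = 94.9365
Si: 1 × 28.085 = 28.0850
O: 4 × 15.999 = 63.9960
Summing the contributions gives the formula mass.

194.31 g/mol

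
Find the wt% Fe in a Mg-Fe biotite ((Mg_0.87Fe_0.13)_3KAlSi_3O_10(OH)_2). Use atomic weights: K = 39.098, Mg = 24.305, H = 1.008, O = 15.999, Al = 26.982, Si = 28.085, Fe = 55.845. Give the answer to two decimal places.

5.07 mass %

M((Mg_0.87Fe_0.13)_3KAlSi_3O_10(OH)_2) = 429.555 g/mol.
Fe contributes 0.39 × 55.845 = 21.780 g per mole.
21.780/429.555 = 0.0507 → 5.07%.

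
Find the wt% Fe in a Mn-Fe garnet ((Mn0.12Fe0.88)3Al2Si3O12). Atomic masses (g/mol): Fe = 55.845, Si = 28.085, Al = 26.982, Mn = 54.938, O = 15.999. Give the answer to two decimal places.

29.64 wt%

Molar mass of (Mn0.12Fe0.88)3Al2Si3O12: 0.36*54.938 + 2.64*55.845 + 2*26.982 + 3*28.085 + 12*15.999 = 497.415 g/mol.
Mass of Fe per formula unit: 2.64 × 55.845 = 147.431 g.
Weight fraction Fe = 147.431 / 497.415 = 0.2964.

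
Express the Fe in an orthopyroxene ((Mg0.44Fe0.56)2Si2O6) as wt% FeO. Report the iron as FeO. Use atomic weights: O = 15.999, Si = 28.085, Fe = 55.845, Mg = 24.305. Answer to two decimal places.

34.08 wt%

M((Mg0.44Fe0.56)2Si2O6) = 236.099 g/mol; M(FeO) = 71.844 g/mol.
Moles FeO per formula unit = 1.12 Fe ÷ 1 = 1.1200.
FeO fraction = (1.1200 × 71.844) / 236.099 = 80.465/236.099 = 0.3408.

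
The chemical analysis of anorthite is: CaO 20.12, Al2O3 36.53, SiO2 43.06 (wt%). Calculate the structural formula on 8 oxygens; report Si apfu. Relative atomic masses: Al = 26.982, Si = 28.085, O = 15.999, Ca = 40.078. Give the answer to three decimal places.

20.12 wt% CaO ÷ 56.077 g/mol = 0.35879 mol, giving 0.35879 Ca and 0.35879 O.
36.53 wt% Al2O3 ÷ 101.961 g/mol = 0.35827 mol, giving 0.71654 Al and 1.07481 O.
43.06 wt% SiO2 ÷ 60.083 g/mol = 0.71668 mol, giving 0.71668 Si and 1.43336 O.
Oxygen sums to 2.86696; scaling by 8/2.86696 = 2.79041 puts the formula on 8 O.
Si: 0.71668 × 2.79041 = 2.000 atoms per formula unit.

2.000 Si apfu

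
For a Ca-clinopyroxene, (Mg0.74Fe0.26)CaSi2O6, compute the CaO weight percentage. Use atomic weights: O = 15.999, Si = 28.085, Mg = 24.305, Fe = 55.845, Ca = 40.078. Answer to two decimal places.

M((Mg0.74Fe0.26)CaSi2O6) = 224.747 g/mol; M(CaO) = 56.077 g/mol.
Moles CaO per formula unit = 1 Ca ÷ 1 = 1.0000.
CaO fraction = (1.0000 × 56.077) / 224.747 = 56.077/224.747 = 0.2495.

24.95 wt%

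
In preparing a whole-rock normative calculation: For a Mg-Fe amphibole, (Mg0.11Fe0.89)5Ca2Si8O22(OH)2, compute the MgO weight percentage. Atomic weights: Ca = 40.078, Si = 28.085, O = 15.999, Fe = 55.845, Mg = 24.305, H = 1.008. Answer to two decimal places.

Formula mass = 952.706 g/mol.
0.55 Mg → 0.5500 mol MgO per formula unit; M(MgO) = 40.304, so MgO mass = 22.167 g.
22.167/952.706 × 100 = 2.33 wt%.

2.33 wt%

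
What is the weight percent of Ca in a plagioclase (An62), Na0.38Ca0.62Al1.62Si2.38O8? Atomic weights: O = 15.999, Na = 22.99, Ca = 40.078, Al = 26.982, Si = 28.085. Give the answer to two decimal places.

Molar mass of Na0.38Ca0.62Al1.62Si2.38O8: 0.38·22.99 + 0.62·40.078 + 1.62·26.982 + 2.38·28.085 + 8·15.999 = 272.130 g/mol.
Mass of Ca per formula unit: 0.62 × 40.078 = 24.848 g.
Weight fraction Ca = 24.848 / 272.130 = 0.0913.

9.13 mass %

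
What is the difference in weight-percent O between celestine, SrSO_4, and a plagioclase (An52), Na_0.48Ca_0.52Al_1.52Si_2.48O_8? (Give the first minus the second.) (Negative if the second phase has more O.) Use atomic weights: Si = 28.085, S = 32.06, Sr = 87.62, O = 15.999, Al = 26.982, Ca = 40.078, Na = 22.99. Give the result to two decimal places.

-12.47 percentage points

First mineral: 63.996 g O in 183.676 g formula = 34.84 wt% O.
Second mineral: 127.992 g O in 270.531 g formula = 47.31 wt% O.
34.84% − 47.31% gives a difference of -12.47 percentage points.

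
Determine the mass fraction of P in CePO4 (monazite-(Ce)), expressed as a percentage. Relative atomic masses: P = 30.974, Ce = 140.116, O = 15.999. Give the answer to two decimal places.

M(CePO4) = 235.086 g/mol.
P contributes 1 × 30.974 = 30.974 g per mole.
30.974/235.086 = 0.1318 → 13.18%.

13.18 weight percent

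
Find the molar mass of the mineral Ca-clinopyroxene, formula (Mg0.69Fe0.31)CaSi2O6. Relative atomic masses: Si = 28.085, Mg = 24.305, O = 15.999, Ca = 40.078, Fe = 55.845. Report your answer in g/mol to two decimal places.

M = 0.69(24.305) + 0.31(55.845) + 1(40.078) + 2(28.085) + 6(15.999)

226.32 g/mol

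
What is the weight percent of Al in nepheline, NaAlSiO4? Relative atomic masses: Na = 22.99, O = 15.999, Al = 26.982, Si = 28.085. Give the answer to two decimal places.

18.99 mass %

M(NaAlSiO4) = 142.053 g/mol.
Al contributes 1 × 26.982 = 26.982 g per mole.
26.982/142.053 = 0.1899 → 18.99%.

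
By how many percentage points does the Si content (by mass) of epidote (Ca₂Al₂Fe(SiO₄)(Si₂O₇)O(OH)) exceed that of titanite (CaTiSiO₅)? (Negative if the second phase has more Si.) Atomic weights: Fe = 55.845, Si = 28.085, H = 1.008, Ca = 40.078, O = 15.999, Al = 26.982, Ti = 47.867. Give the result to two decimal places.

3.11 percentage points

M(Ca₂Al₂Fe(SiO₄)(Si₂O₇)O(OH)) = 483.215 g/mol, so wt% Si = 84.255/483.215 × 100 = 17.44%.
M(CaTiSiO₅) = 196.025 g/mol, so wt% Si = 28.085/196.025 × 100 = 14.33%.
17.44 − 14.33 = 3.11 pp.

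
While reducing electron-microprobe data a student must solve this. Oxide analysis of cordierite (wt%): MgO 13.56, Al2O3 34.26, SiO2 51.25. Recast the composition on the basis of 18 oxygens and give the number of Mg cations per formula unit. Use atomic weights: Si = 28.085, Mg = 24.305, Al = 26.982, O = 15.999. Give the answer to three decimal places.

MgO: 13.56/40.304 = 0.33644 mol → 0.33644 mol Mg, 0.33644 mol O.
Al2O3: 34.26/101.961 = 0.33601 mol → 0.67202 mol Al, 1.00803 mol O.
SiO2: 51.25/60.083 = 0.85299 mol → 0.85299 mol Si, 1.70598 mol O.
Total oxygen = 3.05045 mol. Normalization factor = 18/3.05045 = 5.90077.
Mg per 18 O = 0.33644 × 5.90077 = 1.985.

1.985 Mg apfu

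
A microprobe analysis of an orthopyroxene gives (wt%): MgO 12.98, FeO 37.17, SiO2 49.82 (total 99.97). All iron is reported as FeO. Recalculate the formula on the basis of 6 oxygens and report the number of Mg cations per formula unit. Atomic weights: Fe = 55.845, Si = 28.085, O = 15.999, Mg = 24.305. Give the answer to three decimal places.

12.98 wt% MgO ÷ 40.304 g/mol = 0.32205 mol, giving 0.32205 Mg and 0.32205 O.
37.17 wt% FeO ÷ 71.844 g/mol = 0.51737 mol, giving 0.51737 Fe and 0.51737 O.
49.82 wt% SiO2 ÷ 60.083 g/mol = 0.82919 mol, giving 0.82919 Si and 1.65838 O.
Oxygen sums to 2.49780; scaling by 6/2.49780 = 2.40211 puts the formula on 6 O.
Mg: 0.32205 × 2.40211 = 0.774 atoms per formula unit.

0.774 Mg apfu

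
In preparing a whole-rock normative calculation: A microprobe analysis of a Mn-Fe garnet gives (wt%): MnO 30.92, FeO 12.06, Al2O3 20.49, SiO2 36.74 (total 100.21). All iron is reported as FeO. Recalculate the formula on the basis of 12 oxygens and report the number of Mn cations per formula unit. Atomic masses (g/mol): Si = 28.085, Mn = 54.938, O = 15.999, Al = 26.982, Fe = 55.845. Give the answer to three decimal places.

30.92 wt% MnO ÷ 70.937 g/mol = 0.43588 mol, giving 0.43588 Mn and 0.43588 O.
12.06 wt% FeO ÷ 71.844 g/mol = 0.16786 mol, giving 0.16786 Fe and 0.16786 O.
20.49 wt% Al2O3 ÷ 101.961 g/mol = 0.20096 mol, giving 0.40192 Al and 0.60288 O.
36.74 wt% SiO2 ÷ 60.083 g/mol = 0.61149 mol, giving 0.61149 Si and 1.22298 O.
Oxygen sums to 2.42960; scaling by 12/2.42960 = 4.93908 puts the formula on 12 O.
Mn: 0.43588 × 4.93908 = 2.153 atoms per formula unit.

2.153 Mn apfu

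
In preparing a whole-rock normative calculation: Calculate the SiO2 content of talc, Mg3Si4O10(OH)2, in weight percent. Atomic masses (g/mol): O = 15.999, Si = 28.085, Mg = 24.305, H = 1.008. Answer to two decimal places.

Molar mass of Mg3Si4O10(OH)2 = 3*24.305 + 4*28.085 + 12*15.999 + 2*1.008 = 379.259 g/mol.
Each formula unit contains 4 Si, equivalent to 4/1 = 4.0000 mol SiO2.
M(SiO2) = 1×28.085 + 2×15.999 = 60.083 g/mol.
Mass of SiO2 per formula unit = 4.0000 × 60.083 = 240.332 g.
SiO2 wt% = 240.332 / 379.259 × 100 = 63.37%.

63.37 wt%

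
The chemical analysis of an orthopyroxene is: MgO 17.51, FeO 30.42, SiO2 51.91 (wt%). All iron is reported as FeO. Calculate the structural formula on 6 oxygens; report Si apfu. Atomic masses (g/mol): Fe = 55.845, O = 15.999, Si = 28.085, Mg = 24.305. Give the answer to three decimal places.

MgO: 17.51/40.304 = 0.43445 mol → 0.43445 mol Mg, 0.43445 mol O.
FeO: 30.42/71.844 = 0.42342 mol → 0.42342 mol Fe, 0.42342 mol O.
SiO2: 51.91/60.083 = 0.86397 mol → 0.86397 mol Si, 1.72794 mol O.
Total oxygen = 2.58581 mol. Normalization factor = 6/2.58581 = 2.32036.
Si per 6 O = 0.86397 × 2.32036 = 2.005.

2.005 Si apfu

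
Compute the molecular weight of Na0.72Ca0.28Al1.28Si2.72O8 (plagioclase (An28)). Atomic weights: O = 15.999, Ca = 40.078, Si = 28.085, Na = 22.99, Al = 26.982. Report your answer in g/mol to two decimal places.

The formula mass is the sum 0.72(22.99) + 0.28(40.078) + 1.28(26.982) + 2.72(28.085) + 8(15.999).

266.69 g/mol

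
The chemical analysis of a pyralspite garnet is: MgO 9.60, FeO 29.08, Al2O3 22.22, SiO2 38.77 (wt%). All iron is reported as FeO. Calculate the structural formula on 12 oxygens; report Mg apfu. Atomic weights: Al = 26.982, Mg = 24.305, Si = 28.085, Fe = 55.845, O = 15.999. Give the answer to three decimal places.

1.105 Mg apfu

MgO (M=40.304): mol = 0.23819; Mg = 0.23819, O = 0.23819.
FeO (M=71.844): mol = 0.40477; Fe = 0.40477, O = 0.40477.
Al2O3 (M=101.961): mol = 0.21793; Al = 0.43586, O = 0.65379.
SiO2 (M=60.083): mol = 0.64527; Si = 0.64527, O = 1.29054.
ΣO = 2.58729; factor = 12/ΣO = 4.63806.
Mg apfu = 0.23819 × 4.63806 = 1.105.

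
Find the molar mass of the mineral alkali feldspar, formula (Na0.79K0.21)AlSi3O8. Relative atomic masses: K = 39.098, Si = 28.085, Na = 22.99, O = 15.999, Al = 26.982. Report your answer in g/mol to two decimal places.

The formula mass is the sum 0.79·22.99 + 0.21·39.098 + 1·26.982 + 3·28.085 + 8·15.999.

265.60 g/mol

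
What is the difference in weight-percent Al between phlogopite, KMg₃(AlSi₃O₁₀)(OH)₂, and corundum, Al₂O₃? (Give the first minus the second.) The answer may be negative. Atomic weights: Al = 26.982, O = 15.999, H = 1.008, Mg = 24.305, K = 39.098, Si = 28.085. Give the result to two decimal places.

M(KMg₃(AlSi₃O₁₀)(OH)₂) = 417.254 g/mol, so wt% Al = 26.982/417.254 × 100 = 6.47%.
M(Al₂O₃) = 101.961 g/mol, so wt% Al = 53.964/101.961 × 100 = 52.93%.
6.47 − 52.93 = -46.46 pp.

-46.46 percentage points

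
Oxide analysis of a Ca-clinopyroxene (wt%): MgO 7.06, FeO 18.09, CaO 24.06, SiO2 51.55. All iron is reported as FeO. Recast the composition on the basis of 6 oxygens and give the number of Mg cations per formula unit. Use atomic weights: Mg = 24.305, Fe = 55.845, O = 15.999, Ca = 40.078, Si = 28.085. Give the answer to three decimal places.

0.409 Mg apfu

7.06 wt% MgO ÷ 40.304 g/mol = 0.17517 mol, giving 0.17517 Mg and 0.17517 O.
18.09 wt% FeO ÷ 71.844 g/mol = 0.25180 mol, giving 0.25180 Fe and 0.25180 O.
24.06 wt% CaO ÷ 56.077 g/mol = 0.42905 mol, giving 0.42905 Ca and 0.42905 O.
51.55 wt% SiO2 ÷ 60.083 g/mol = 0.85798 mol, giving 0.85798 Si and 1.71596 O.
Oxygen sums to 2.57198; scaling by 6/2.57198 = 2.33283 puts the formula on 6 O.
Mg: 0.17517 × 2.33283 = 0.409 atoms per formula unit.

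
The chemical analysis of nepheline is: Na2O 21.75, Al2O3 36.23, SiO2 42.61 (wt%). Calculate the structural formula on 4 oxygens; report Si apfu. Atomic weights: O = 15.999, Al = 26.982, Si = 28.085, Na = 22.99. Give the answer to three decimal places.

21.75 wt% Na2O ÷ 61.979 g/mol = 0.35093 mol, giving 0.70186 Na and 0.35093 O.
36.23 wt% Al2O3 ÷ 101.961 g/mol = 0.35533 mol, giving 0.71066 Al and 1.06599 O.
42.61 wt% SiO2 ÷ 60.083 g/mol = 0.70919 mol, giving 0.70919 Si and 1.41838 O.
Oxygen sums to 2.83530; scaling by 4/2.83530 = 1.41079 puts the formula on 4 O.
Si: 0.70919 × 1.41079 = 1.001 atoms per formula unit.

1.001 Si apfu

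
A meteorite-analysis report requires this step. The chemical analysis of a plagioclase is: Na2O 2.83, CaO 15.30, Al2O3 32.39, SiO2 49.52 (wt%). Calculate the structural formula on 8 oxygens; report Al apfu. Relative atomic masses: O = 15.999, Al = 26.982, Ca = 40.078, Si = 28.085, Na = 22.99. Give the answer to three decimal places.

1.741 Al apfu

Na2O (M=61.979): mol = 0.04566; Na = 0.09132, O = 0.04566.
CaO (M=56.077): mol = 0.27284; Ca = 0.27284, O = 0.27284.
Al2O3 (M=101.961): mol = 0.31767; Al = 0.63534, O = 0.95301.
SiO2 (M=60.083): mol = 0.82419; Si = 0.82419, O = 1.64838.
ΣO = 2.91989; factor = 8/ΣO = 2.73983.
Al apfu = 0.63534 × 2.73983 = 1.741.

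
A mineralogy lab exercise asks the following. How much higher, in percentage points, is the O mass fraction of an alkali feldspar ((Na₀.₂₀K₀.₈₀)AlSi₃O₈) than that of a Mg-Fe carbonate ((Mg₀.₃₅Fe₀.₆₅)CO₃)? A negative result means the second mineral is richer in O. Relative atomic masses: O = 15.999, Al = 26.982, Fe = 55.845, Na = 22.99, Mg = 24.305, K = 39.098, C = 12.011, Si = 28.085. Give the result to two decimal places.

M((Na₀.₂₀K₀.₈₀)AlSi₃O₈) = 275.105 g/mol, so wt% O = 127.992/275.105 × 100 = 46.52%.
M((Mg₀.₃₅Fe₀.₆₅)CO₃) = 104.814 g/mol, so wt% O = 47.997/104.814 × 100 = 45.79%.
46.52 − 45.79 = 0.73 pp.

0.73 percentage points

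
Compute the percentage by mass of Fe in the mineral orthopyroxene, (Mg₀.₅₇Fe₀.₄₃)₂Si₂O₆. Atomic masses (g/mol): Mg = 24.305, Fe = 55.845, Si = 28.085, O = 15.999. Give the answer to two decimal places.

21.07 wt%

Formula mass = 1.14×24.305 + 0.86×55.845 + 2×28.085 + 6×15.999 = 227.898 g/mol, of which 48.027 g is Fe.
So Fe makes up 48.027/227.898 = 0.2107 of the mass, i.e. 21.07%.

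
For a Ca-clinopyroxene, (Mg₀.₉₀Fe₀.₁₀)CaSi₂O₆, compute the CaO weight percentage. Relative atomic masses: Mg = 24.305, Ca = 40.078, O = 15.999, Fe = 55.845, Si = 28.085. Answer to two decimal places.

Formula mass = 219.701 g/mol.
1 Ca → 1.0000 mol CaO per formula unit; M(CaO) = 56.077, so CaO mass = 56.077 g.
56.077/219.701 × 100 = 25.52 wt%.

25.52 wt%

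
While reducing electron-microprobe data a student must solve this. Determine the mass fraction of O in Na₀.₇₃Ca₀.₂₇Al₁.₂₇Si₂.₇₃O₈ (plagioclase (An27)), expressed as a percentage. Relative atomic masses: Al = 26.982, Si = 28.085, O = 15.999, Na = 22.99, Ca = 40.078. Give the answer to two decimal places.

Formula mass = 0.73×22.99 + 0.27×40.078 + 1.27×26.982 + 2.73×28.085 + 8×15.999 = 266.535 g/mol, of which 127.992 g is O.
So O makes up 127.992/266.535 = 0.4802 of the mass, i.e. 48.02%.

48.02 mass %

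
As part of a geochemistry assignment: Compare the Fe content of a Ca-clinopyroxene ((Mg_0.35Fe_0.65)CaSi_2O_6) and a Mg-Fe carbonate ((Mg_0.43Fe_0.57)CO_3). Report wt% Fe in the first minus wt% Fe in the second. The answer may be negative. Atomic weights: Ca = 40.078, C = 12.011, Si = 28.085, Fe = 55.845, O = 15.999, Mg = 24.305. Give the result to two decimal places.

-15.81 percentage points

Fe in (Mg_0.35Fe_0.65)CaSi_2O_6: molar mass 237.048 g/mol; 0.65×55.845 = 36.299 g → 15.31 wt%.
Fe in (Mg_0.43Fe_0.57)CO_3: molar mass 102.291 g/mol; 0.57×55.845 = 31.832 g → 31.12 wt%.
Difference = 15.31 − 31.12 = -15.81 percentage points.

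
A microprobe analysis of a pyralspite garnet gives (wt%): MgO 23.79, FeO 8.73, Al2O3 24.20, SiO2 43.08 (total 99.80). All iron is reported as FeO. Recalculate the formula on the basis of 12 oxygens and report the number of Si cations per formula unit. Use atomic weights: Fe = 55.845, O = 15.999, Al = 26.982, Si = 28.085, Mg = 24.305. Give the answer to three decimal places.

MgO: 23.79/40.304 = 0.59026 mol → 0.59026 mol Mg, 0.59026 mol O.
FeO: 8.73/71.844 = 0.12151 mol → 0.12151 mol Fe, 0.12151 mol O.
Al2O3: 24.20/101.961 = 0.23735 mol → 0.47470 mol Al, 0.71205 mol O.
SiO2: 43.08/60.083 = 0.71701 mol → 0.71701 mol Si, 1.43402 mol O.
Total oxygen = 2.85784 mol. Normalization factor = 12/2.85784 = 4.19898.
Si per 12 O = 0.71701 × 4.19898 = 3.011.

3.011 Si apfu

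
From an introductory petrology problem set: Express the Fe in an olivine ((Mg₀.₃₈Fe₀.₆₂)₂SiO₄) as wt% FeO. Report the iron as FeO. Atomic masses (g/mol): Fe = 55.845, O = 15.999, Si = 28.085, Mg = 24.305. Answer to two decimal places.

49.55 wt%

Formula mass = 179.801 g/mol.
1.24 Fe → 1.2400 mol FeO per formula unit; M(FeO) = 71.844, so FeO mass = 89.087 g.
89.087/179.801 × 100 = 49.55 wt%.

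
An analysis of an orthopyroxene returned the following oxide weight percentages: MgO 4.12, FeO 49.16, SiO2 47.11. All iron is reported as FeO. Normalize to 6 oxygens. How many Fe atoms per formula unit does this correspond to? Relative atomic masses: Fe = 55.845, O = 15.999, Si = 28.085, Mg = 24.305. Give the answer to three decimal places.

1.744 Fe apfu

MgO: 4.12/40.304 = 0.10222 mol → 0.10222 mol Mg, 0.10222 mol O.
FeO: 49.16/71.844 = 0.68426 mol → 0.68426 mol Fe, 0.68426 mol O.
SiO2: 47.11/60.083 = 0.78408 mol → 0.78408 mol Si, 1.56816 mol O.
Total oxygen = 2.35464 mol. Normalization factor = 6/2.35464 = 2.54816.
Fe per 6 O = 0.68426 × 2.54816 = 1.744.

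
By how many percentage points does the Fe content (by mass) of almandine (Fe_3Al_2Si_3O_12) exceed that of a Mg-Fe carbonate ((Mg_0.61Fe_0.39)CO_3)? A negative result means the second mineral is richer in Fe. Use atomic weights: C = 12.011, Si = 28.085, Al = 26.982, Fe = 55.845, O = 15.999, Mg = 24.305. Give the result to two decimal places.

M(Fe_3Al_2Si_3O_12) = 497.742 g/mol, so wt% Fe = 167.535/497.742 × 100 = 33.66%.
M((Mg_0.61Fe_0.39)CO_3) = 96.614 g/mol, so wt% Fe = 21.780/96.614 × 100 = 22.54%.
33.66 − 22.54 = 11.12 pp.

11.12 percentage points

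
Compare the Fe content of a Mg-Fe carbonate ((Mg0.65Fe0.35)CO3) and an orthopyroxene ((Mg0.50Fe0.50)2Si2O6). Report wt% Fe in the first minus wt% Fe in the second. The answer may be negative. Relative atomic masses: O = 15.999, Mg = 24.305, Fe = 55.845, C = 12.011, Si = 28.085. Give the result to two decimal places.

M((Mg0.65Fe0.35)CO3) = 95.352 g/mol, so wt% Fe = 19.546/95.352 × 100 = 20.50%.
M((Mg0.50Fe0.50)2Si2O6) = 232.314 g/mol, so wt% Fe = 55.845/232.314 × 100 = 24.04%.
20.50 − 24.04 = -3.54 pp.

-3.54 percentage points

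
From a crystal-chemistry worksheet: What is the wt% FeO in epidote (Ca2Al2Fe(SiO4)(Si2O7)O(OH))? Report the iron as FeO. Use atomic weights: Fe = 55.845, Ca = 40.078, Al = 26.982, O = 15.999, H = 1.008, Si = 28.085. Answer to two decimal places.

14.87 wt%

M(Ca2Al2Fe(SiO4)(Si2O7)O(OH)) = 483.215 g/mol; M(FeO) = 71.844 g/mol.
Moles FeO per formula unit = 1 Fe ÷ 1 = 1.0000.
FeO fraction = (1.0000 × 71.844) / 483.215 = 71.844/483.215 = 0.1487.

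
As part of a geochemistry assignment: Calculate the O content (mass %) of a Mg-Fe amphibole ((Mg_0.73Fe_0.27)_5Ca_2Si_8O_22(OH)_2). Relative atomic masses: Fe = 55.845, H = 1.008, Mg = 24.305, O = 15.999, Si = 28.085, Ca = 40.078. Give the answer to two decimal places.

44.91 mass %

M((Mg_0.73Fe_0.27)_5Ca_2Si_8O_22(OH)_2) = 854.932 g/mol.
O contributes 24 × 15.999 = 383.976 g per mole.
383.976/854.932 = 0.4491 → 44.91%.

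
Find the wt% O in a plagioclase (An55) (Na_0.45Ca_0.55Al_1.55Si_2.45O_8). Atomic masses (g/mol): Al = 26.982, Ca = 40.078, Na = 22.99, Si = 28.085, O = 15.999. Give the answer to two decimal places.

M(Na_0.45Ca_0.55Al_1.55Si_2.45O_8) = 271.011 g/mol.
O contributes 8 × 15.999 = 127.992 g per mole.
127.992/271.011 = 0.4723 → 47.23%.

47.23 weight percent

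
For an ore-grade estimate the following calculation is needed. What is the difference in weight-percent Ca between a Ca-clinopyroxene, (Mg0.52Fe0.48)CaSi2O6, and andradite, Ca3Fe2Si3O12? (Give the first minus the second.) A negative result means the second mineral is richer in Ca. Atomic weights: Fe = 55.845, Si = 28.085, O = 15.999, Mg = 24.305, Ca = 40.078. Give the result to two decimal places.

M((Mg0.52Fe0.48)CaSi2O6) = 231.686 g/mol, so wt% Ca = 40.078/231.686 × 100 = 17.30%.
M(Ca3Fe2Si3O12) = 508.167 g/mol, so wt% Ca = 120.234/508.167 × 100 = 23.66%.
17.30 − 23.66 = -6.36 pp.

-6.36 percentage points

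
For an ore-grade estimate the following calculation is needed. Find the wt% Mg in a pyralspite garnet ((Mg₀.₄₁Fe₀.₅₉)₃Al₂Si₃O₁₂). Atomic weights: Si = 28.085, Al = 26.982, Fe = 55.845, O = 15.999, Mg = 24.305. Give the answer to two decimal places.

6.51 mass %

Formula mass = 1.23×24.305 + 1.77×55.845 + 2×26.982 + 3×28.085 + 12×15.999 = 458.948 g/mol, of which 29.895 g is Mg.
So Mg makes up 29.895/458.948 = 0.0651 of the mass, i.e. 6.51%.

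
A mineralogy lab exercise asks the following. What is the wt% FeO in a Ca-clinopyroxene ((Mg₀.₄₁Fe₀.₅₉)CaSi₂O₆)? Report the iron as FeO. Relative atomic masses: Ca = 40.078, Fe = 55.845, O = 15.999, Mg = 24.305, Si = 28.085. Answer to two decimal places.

M((Mg₀.₄₁Fe₀.₅₉)CaSi₂O₆) = 235.156 g/mol; M(FeO) = 71.844 g/mol.
Moles FeO per formula unit = 0.59 Fe ÷ 1 = 0.5900.
FeO fraction = (0.5900 × 71.844) / 235.156 = 42.388/235.156 = 0.1803.

18.03 wt%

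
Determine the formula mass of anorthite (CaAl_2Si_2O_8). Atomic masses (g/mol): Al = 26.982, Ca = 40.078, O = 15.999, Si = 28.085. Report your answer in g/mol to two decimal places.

M = 1×40.078 + 2×26.982 + 2×28.085 + 8×15.999

278.20 g/mol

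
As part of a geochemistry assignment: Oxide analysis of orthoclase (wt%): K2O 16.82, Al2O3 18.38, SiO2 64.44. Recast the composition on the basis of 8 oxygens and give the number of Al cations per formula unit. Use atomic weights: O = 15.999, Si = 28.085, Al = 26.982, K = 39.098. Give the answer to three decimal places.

1.007 Al apfu

16.82 wt% K2O ÷ 94.195 g/mol = 0.17857 mol, giving 0.35714 K and 0.17857 O.
18.38 wt% Al2O3 ÷ 101.961 g/mol = 0.18027 mol, giving 0.36054 Al and 0.54081 O.
64.44 wt% SiO2 ÷ 60.083 g/mol = 1.07252 mol, giving 1.07252 Si and 2.14504 O.
Oxygen sums to 2.86442; scaling by 8/2.86442 = 2.79289 puts the formula on 8 O.
Al: 0.36054 × 2.79289 = 1.007 atoms per formula unit.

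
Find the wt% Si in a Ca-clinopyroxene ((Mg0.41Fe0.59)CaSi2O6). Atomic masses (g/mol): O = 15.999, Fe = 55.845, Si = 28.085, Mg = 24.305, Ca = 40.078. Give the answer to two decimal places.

23.89 mass %

M((Mg0.41Fe0.59)CaSi2O6) = 235.156 g/mol.
Si contributes 2 × 28.085 = 56.170 g per mole.
56.170/235.156 = 0.2389 → 23.89%.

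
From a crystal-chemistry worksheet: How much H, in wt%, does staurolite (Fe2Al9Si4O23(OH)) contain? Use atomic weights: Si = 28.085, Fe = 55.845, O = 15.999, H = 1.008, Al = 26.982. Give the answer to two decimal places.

Formula mass = 2*55.845 + 9*26.982 + 4*28.085 + 24*15.999 + 1*1.008 = 851.852 g/mol, of which 1.008 g is H.
So H makes up 1.008/851.852 = 0.0012 of the mass, i.e. 0.12%.

0.12 wt%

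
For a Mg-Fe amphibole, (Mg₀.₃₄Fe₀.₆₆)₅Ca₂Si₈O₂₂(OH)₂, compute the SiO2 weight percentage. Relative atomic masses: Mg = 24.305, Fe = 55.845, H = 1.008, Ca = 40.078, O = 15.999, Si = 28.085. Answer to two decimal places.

52.45 wt%

Molar mass of (Mg₀.₃₄Fe₀.₆₆)₅Ca₂Si₈O₂₂(OH)₂ = 1.70×24.305 + 3.30×55.845 + 2×40.078 + 8×28.085 + 24×15.999 + 2×1.008 = 916.435 g/mol.
Each formula unit contains 8 Si, equivalent to 8/1 = 8.0000 mol SiO2.
M(SiO2) = 1×28.085 + 2×15.999 = 60.083 g/mol.
Mass of SiO2 per formula unit = 8.0000 × 60.083 = 480.664 g.
SiO2 wt% = 480.664 / 916.435 × 100 = 52.45%.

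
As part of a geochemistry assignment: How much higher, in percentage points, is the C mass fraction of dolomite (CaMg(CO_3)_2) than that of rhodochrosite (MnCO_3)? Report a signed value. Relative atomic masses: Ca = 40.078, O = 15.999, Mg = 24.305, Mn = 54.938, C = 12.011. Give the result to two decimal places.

2.58 percentage points

First mineral: 24.022 g C in 184.399 g formula = 13.03 wt% C.
Second mineral: 12.011 g C in 114.946 g formula = 10.45 wt% C.
13.03% − 10.45% gives a difference of 2.58 percentage points.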